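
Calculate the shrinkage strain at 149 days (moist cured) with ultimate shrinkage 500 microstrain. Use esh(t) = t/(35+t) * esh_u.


esh(149) = 149 / (35 + 149) * 500
= 149 / 184 * 500
= 404.9 microstrain

404.9


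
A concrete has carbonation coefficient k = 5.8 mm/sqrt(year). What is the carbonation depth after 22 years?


depth = k * sqrt(t)
= 5.8 * sqrt(22)
= 27.2 mm

27.2


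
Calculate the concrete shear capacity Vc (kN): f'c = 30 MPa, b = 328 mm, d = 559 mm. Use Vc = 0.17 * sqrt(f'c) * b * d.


Vc = 0.17 * sqrt(30) * 328 * 559 / 1000
= 170.72 kN

170.72


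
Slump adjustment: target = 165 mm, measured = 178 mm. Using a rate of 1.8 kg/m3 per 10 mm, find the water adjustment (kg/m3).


Difference = 165 - 178 = -13 mm
Water adjustment = -13 * 1.8 / 10 = -2.3 kg/m3

-2.3


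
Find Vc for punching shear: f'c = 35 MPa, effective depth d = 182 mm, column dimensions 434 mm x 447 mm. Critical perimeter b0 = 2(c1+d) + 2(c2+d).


b0 = 2*(434 + 182) + 2*(447 + 182) = 2490 mm
Vc = 0.33 * sqrt(35) * 2490 * 182 / 1000
= 884.75 kN

884.75


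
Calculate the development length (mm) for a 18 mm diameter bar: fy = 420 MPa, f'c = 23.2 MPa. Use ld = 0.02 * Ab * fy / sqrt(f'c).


Ab = pi * 18^2 / 4 = 254.469 mm2
ld = 0.02 * 254.469 * 420 / sqrt(23.2)
= 443.8 mm

443.8


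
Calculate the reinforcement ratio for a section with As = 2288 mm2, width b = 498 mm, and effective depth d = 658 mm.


rho = As / (b * d)
= 2288 / (498 * 658)
= 0.007

0.007


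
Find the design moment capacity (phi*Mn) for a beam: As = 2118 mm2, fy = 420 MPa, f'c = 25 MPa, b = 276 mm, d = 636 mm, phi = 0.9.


a = As * fy / (0.85 * f'c * b)
= 2118 * 420 / (0.85 * 25 * 276)
= 151.6726 mm
Mn = As * fy * (d - a/2) / 10^6
= 498.2992 kN-m
phi*Mn = 0.9 * 498.2992 = 448.47 kN-m

448.47


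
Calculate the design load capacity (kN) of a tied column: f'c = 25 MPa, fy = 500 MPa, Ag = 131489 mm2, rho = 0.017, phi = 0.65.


Ast = rho * Ag = 0.017 * 131489 = 2235.313 mm2
phi*Pn = 0.65 * 0.80 * (0.85 * 25 * (131489 - 2235.313) + 500 * 2235.313) / 1000
= 2009.43 kN

2009.43


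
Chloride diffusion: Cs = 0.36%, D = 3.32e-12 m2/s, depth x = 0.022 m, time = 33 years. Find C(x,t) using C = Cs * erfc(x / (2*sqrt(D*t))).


t_seconds = 33 * 365.25 * 24 * 3600 = 1041400800.0 s
arg = 0.022 / (2 * sqrt(3.32e-12 * 1041400800.0))
= 0.1871
erfc(0.1871) = 0.7913
C = 0.36 * 0.7913 = 0.2849%

0.2849


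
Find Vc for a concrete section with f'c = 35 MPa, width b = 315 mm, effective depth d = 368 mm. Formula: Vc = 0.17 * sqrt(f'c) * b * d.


Vc = 0.17 * sqrt(35) * 315 * 368 / 1000
= 116.58 kN

116.58


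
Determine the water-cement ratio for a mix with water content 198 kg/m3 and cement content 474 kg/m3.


w/c = water / cement
w/c = 198 / 474 = 0.418

0.418


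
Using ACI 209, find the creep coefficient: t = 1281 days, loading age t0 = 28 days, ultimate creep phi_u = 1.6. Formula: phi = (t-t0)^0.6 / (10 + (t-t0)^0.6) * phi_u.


dt = 1281 - 28 = 1253
phi = 1253^0.6 / (10 + 1253^0.6) * 1.6
= 1.405

1.405


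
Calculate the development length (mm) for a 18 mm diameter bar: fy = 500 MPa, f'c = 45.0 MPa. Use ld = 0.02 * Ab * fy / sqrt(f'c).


Ab = pi * 18^2 / 4 = 254.469 mm2
ld = 0.02 * 254.469 * 500 / sqrt(45.0)
= 379.3 mm

379.3


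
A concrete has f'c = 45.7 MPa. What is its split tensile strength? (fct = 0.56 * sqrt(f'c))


fct = 0.56 * sqrt(45.7)
= 0.56 * 6.76
= 3.786 MPa

3.786


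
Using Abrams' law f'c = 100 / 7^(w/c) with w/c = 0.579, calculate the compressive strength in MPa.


f'c = 100 / 7^0.579
= 100 / 3.085
= 32.41 MPa

32.41


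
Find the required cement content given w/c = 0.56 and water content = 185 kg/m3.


Cement = water / (w/c)
= 185 / 0.56
= 330.4 kg/m3

330.4


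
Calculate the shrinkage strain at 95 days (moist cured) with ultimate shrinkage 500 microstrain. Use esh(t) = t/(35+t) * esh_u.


esh(95) = 95 / (35 + 95) * 500
= 95 / 130 * 500
= 365.4 microstrain

365.4


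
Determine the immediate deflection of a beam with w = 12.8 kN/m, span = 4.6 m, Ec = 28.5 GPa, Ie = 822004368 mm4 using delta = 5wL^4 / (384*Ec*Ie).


Convert: L = 4.6 m = 4600 mm, Ec = 28.5 GPa = 28500 MPa
delta = 5 * 12.8 * 4600^4 / (384 * 28500 * 822004368)
= 3.19 mm

3.19


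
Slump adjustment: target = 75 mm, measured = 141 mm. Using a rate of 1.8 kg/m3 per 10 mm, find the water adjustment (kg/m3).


Difference = 75 - 141 = -66 mm
Water adjustment = -66 * 1.8 / 10 = -11.9 kg/m3

-11.9


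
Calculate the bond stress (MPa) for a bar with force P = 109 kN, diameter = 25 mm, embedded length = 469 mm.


u = P / (pi * db * ld)
= 109 * 1000 / (pi * 25 * 469)
= 2.959 MPa

2.959


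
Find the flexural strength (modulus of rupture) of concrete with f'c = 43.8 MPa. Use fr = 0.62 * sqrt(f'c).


fr = 0.62 * sqrt(43.8)
= 4.103 MPa

4.103


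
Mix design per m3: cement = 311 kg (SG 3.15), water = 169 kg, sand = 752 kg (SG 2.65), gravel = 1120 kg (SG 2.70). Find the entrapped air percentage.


Vol cement = 311 / (3.15 * 1000) = 0.09873 m3
Vol water = 169 / 1000 = 0.169 m3
Vol sand = 752 / (2.65 * 1000) = 0.283774 m3
Vol gravel = 1120 / (2.70 * 1000) = 0.414815 m3
Total solid + water volume = 0.966319 m3
Air = (1 - 0.966319) * 100 = 3.37%

3.37


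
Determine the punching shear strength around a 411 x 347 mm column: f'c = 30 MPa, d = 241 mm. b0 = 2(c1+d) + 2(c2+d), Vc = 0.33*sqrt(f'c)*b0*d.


b0 = 2*(411 + 241) + 2*(347 + 241) = 2480 mm
Vc = 0.33 * sqrt(30) * 2480 * 241 / 1000
= 1080.3 kN

1080.3


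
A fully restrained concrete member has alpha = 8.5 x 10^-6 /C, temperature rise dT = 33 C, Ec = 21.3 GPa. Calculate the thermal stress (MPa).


sigma = alpha * dT * Ec
= 8.5e-6 * 33 * 21.3 * 1000
= 5.975 MPa

5.975


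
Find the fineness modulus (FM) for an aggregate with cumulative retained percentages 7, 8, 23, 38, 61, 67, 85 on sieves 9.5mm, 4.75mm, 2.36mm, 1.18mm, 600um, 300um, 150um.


FM = sum(cumulative % retained) / 100
= 289 / 100
= 2.89

2.89


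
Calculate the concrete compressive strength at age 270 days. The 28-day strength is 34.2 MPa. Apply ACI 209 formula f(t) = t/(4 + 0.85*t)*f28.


f(270) = 270 / (4 + 0.85 * 270) * 34.2
= 270 / 233.5 * 34.2
= 39.55 MPa

39.55


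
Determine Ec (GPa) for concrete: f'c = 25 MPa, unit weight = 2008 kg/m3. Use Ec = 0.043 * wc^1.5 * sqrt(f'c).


Ec = 0.043 * 2008^1.5 * sqrt(25) / 1000
= 19.35 GPa

19.35


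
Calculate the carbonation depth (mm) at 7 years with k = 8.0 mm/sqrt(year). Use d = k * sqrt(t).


depth = k * sqrt(t)
= 8.0 * sqrt(7)
= 21.17 mm

21.17


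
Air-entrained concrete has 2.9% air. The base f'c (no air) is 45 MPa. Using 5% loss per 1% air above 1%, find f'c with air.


Strength loss = (2.9 - 1) * 5 = 9.5%
f'c = 45 * (1 - 9.5/100)
= 40.73 MPa

40.73


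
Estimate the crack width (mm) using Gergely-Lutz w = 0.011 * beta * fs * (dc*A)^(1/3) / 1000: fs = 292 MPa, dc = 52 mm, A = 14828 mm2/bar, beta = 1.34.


w = 0.011 * beta * fs * (dc * A)^(1/3) / 1000
= 0.011 * 1.34 * 292 * (52 * 14828)^(1/3) / 1000
= 0.395 mm

0.395


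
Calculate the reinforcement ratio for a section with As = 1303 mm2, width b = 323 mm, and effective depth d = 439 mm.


rho = As / (b * d)
= 1303 / (323 * 439)
= 0.0092

0.0092


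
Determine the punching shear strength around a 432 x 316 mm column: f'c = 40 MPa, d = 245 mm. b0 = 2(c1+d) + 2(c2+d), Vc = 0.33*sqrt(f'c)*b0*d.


b0 = 2*(432 + 245) + 2*(316 + 245) = 2476 mm
Vc = 0.33 * sqrt(40) * 2476 * 245 / 1000
= 1266.08 kN

1266.08


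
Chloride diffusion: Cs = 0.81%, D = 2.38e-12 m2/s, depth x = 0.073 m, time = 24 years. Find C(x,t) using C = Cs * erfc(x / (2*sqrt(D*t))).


t_seconds = 24 * 365.25 * 24 * 3600 = 757382400.0 s
arg = 0.073 / (2 * sqrt(2.38e-12 * 757382400.0))
= 0.8597
erfc(0.8597) = 0.2241
C = 0.81 * 0.2241 = 0.1815%

0.1815


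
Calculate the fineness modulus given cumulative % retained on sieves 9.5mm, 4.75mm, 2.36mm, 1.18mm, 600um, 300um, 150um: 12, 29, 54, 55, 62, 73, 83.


FM = sum(cumulative % retained) / 100
= 368 / 100
= 3.68

3.68


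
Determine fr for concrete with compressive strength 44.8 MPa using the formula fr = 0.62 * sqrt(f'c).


fr = 0.62 * sqrt(44.8)
= 4.15 MPa

4.15


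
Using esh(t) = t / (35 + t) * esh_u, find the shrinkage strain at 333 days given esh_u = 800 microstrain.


esh(333) = 333 / (35 + 333) * 800
= 333 / 368 * 800
= 723.9 microstrain

723.9


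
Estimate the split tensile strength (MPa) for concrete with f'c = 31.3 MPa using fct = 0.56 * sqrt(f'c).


fct = 0.56 * sqrt(31.3)
= 0.56 * 5.595
= 3.133 MPa

3.133


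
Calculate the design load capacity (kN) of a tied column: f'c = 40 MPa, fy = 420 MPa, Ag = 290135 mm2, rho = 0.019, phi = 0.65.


Ast = rho * Ag = 0.019 * 290135 = 5512.565 mm2
phi*Pn = 0.65 * 0.80 * (0.85 * 40 * (290135 - 5512.565) + 420 * 5512.565) / 1000
= 6236.07 kN

6236.07


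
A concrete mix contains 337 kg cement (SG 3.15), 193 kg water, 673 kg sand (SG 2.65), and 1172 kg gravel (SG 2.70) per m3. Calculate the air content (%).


Vol cement = 337 / (3.15 * 1000) = 0.106984 m3
Vol water = 193 / 1000 = 0.193 m3
Vol sand = 673 / (2.65 * 1000) = 0.253962 m3
Vol gravel = 1172 / (2.70 * 1000) = 0.434074 m3
Total solid + water volume = 0.98802 m3
Air = (1 - 0.98802) * 100 = 1.2%

1.2


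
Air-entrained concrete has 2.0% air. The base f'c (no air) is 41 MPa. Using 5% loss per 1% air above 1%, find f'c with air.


Strength loss = (2.0 - 1) * 5 = 5.0%
f'c = 41 * (1 - 5.0/100)
= 38.95 MPa

38.95


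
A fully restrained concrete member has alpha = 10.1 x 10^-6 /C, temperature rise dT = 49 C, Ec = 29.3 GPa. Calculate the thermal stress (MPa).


sigma = alpha * dT * Ec
= 10.1e-6 * 49 * 29.3 * 1000
= 14.501 MPa

14.501


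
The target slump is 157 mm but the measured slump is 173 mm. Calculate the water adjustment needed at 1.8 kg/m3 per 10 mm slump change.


Difference = 157 - 173 = -16 mm
Water adjustment = -16 * 1.8 / 10 = -2.9 kg/m3

-2.9


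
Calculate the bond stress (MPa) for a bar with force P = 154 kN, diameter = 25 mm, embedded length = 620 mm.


u = P / (pi * db * ld)
= 154 * 1000 / (pi * 25 * 620)
= 3.163 MPa

3.163


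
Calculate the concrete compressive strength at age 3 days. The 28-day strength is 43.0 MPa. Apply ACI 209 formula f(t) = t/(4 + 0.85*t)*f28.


f(3) = 3 / (4 + 0.85 * 3) * 43.0
= 3 / 6.55 * 43.0
= 19.69 MPa

19.69


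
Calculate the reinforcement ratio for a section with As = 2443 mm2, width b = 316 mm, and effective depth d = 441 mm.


rho = As / (b * d)
= 2443 / (316 * 441)
= 0.0175

0.0175


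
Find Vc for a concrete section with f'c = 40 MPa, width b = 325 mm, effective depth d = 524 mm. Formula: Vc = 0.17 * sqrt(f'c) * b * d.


Vc = 0.17 * sqrt(40) * 325 * 524 / 1000
= 183.1 kN

183.1


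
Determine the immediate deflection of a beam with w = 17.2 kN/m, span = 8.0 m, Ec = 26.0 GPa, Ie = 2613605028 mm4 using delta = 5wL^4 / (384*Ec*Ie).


Convert: L = 8.0 m = 8000 mm, Ec = 26.0 GPa = 26000 MPa
delta = 5 * 17.2 * 8000^4 / (384 * 26000 * 2613605028)
= 13.5 mm

13.5


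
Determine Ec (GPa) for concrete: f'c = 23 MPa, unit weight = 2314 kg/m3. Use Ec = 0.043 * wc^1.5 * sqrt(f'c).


Ec = 0.043 * 2314^1.5 * sqrt(23) / 1000
= 22.96 GPa

22.96


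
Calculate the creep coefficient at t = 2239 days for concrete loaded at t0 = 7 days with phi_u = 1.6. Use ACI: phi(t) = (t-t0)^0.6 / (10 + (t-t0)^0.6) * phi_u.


dt = 2239 - 7 = 2232
phi = 2232^0.6 / (10 + 2232^0.6) * 1.6
= 1.457

1.457


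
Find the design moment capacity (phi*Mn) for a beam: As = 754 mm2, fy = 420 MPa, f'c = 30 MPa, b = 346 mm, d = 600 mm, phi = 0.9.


a = As * fy / (0.85 * f'c * b)
= 754 * 420 / (0.85 * 30 * 346)
= 35.8926 mm
Mn = As * fy * (d - a/2) / 10^6
= 184.3248 kN-m
phi*Mn = 0.9 * 184.3248 = 165.89 kN-m

165.89


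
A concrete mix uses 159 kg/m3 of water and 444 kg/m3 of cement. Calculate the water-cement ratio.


w/c = water / cement
w/c = 159 / 444 = 0.358

0.358


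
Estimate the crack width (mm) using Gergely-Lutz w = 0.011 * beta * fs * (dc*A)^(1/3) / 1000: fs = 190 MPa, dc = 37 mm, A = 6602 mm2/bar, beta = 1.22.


w = 0.011 * beta * fs * (dc * A)^(1/3) / 1000
= 0.011 * 1.22 * 190 * (37 * 6602)^(1/3) / 1000
= 0.159 mm

0.159


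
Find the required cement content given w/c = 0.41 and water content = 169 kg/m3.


Cement = water / (w/c)
= 169 / 0.41
= 412.2 kg/m3

412.2


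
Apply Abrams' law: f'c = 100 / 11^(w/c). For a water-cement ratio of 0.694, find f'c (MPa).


f'c = 100 / 11^0.694
= 100 / 5.281
= 18.94 MPa

18.94


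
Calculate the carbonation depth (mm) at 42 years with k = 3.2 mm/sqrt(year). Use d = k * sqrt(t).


depth = k * sqrt(t)
= 3.2 * sqrt(42)
= 20.74 mm

20.74


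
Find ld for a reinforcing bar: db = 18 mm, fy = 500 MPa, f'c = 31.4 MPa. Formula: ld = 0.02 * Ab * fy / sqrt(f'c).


Ab = pi * 18^2 / 4 = 254.469 mm2
ld = 0.02 * 254.469 * 500 / sqrt(31.4)
= 454.1 mm

454.1


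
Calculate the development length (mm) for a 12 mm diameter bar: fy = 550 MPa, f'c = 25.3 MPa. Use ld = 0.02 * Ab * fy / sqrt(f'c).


Ab = pi * 12^2 / 4 = 113.097 mm2
ld = 0.02 * 113.097 * 550 / sqrt(25.3)
= 247.3 mm

247.3


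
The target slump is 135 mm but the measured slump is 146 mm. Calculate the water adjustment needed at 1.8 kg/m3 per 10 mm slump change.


Difference = 135 - 146 = -11 mm
Water adjustment = -11 * 1.8 / 10 = -2.0 kg/m3

-2.0


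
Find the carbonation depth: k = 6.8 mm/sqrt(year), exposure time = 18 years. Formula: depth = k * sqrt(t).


depth = k * sqrt(t)
= 6.8 * sqrt(18)
= 28.85 mm

28.85


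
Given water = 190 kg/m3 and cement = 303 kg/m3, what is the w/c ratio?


w/c = water / cement
w/c = 190 / 303 = 0.627

0.627


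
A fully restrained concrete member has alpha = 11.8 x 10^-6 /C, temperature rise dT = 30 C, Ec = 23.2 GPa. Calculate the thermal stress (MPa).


sigma = alpha * dT * Ec
= 11.8e-6 * 30 * 23.2 * 1000
= 8.213 MPa

8.213


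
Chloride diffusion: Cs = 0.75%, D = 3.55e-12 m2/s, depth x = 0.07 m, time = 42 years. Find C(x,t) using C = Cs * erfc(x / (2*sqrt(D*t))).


t_seconds = 42 * 365.25 * 24 * 3600 = 1325419200.0 s
arg = 0.07 / (2 * sqrt(3.55e-12 * 1325419200.0))
= 0.5102
erfc(0.5102) = 0.4705
C = 0.75 * 0.4705 = 0.3529%

0.3529


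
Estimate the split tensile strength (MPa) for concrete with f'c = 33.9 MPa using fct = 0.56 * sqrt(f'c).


fct = 0.56 * sqrt(33.9)
= 0.56 * 5.822
= 3.261 MPa

3.261


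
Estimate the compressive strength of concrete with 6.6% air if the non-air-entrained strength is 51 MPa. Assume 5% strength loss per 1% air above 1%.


Strength loss = (6.6 - 1) * 5 = 28.0%
f'c = 51 * (1 - 28.0/100)
= 36.72 MPa

36.72


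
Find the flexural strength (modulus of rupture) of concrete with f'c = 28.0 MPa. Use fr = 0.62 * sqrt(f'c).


fr = 0.62 * sqrt(28.0)
= 3.281 MPa

3.281


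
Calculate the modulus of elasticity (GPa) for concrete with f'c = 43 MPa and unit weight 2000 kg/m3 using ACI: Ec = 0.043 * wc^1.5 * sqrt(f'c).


Ec = 0.043 * 2000^1.5 * sqrt(43) / 1000
= 25.22 GPa

25.22


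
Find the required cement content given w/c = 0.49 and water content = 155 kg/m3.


Cement = water / (w/c)
= 155 / 0.49
= 316.3 kg/m3

316.3


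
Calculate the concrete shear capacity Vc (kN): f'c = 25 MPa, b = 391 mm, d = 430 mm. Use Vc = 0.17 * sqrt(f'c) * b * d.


Vc = 0.17 * sqrt(25) * 391 * 430 / 1000
= 142.91 kN

142.91


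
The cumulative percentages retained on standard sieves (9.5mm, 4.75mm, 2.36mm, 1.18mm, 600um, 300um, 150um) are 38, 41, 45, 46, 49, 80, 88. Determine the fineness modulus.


FM = sum(cumulative % retained) / 100
= 387 / 100
= 3.87

3.87


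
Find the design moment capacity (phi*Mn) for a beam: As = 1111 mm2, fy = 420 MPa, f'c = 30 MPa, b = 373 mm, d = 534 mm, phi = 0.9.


a = As * fy / (0.85 * f'c * b)
= 1111 * 420 / (0.85 * 30 * 373)
= 49.0585 mm
Mn = As * fy * (d - a/2) / 10^6
= 237.7292 kN-m
phi*Mn = 0.9 * 237.7292 = 213.96 kN-m

213.96


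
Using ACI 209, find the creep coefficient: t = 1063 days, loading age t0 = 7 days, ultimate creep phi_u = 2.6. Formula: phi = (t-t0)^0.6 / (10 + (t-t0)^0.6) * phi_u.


dt = 1063 - 7 = 1056
phi = 1056^0.6 / (10 + 1056^0.6) * 2.6
= 2.254

2.254


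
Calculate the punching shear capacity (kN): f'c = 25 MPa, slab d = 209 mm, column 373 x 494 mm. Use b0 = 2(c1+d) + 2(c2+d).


b0 = 2*(373 + 209) + 2*(494 + 209) = 2570 mm
Vc = 0.33 * sqrt(25) * 2570 * 209 / 1000
= 886.26 kN

886.26


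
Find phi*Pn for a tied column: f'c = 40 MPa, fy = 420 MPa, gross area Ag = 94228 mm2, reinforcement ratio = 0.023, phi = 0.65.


Ast = rho * Ag = 0.023 * 94228 = 2167.244 mm2
phi*Pn = 0.65 * 0.80 * (0.85 * 40 * (94228 - 2167.244) + 420 * 2167.244) / 1000
= 2100.96 kN

2100.96


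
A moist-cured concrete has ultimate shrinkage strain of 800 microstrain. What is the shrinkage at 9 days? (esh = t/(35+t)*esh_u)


esh(9) = 9 / (35 + 9) * 800
= 9 / 44 * 800
= 163.6 microstrain

163.6


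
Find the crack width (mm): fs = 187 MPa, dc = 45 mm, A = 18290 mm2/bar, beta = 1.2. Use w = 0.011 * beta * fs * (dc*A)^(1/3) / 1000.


w = 0.011 * beta * fs * (dc * A)^(1/3) / 1000
= 0.011 * 1.2 * 187 * (45 * 18290)^(1/3) / 1000
= 0.231 mm

0.231


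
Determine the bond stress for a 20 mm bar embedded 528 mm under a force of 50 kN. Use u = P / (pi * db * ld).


u = P / (pi * db * ld)
= 50 * 1000 / (pi * 20 * 528)
= 1.507 MPa

1.507


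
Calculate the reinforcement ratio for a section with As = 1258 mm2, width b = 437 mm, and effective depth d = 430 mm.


rho = As / (b * d)
= 1258 / (437 * 430)
= 0.0067

0.0067


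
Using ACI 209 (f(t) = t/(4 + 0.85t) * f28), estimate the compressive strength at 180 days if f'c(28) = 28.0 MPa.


f(180) = 180 / (4 + 0.85 * 180) * 28.0
= 180 / 157.0 * 28.0
= 32.1 MPa

32.1


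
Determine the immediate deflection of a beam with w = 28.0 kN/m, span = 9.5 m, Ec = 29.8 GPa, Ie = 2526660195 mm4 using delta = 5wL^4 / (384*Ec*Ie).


Convert: L = 9.5 m = 9500 mm, Ec = 29.8 GPa = 29800 MPa
delta = 5 * 28.0 * 9500^4 / (384 * 29800 * 2526660195)
= 39.44 mm

39.44


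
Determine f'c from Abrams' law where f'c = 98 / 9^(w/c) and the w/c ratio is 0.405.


f'c = 98 / 9^0.405
= 98 / 2.435
= 40.25 MPa

40.25


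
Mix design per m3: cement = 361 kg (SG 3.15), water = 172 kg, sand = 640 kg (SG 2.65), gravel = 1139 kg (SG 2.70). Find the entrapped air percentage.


Vol cement = 361 / (3.15 * 1000) = 0.114603 m3
Vol water = 172 / 1000 = 0.172 m3
Vol sand = 640 / (2.65 * 1000) = 0.241509 m3
Vol gravel = 1139 / (2.70 * 1000) = 0.421852 m3
Total solid + water volume = 0.949964 m3
Air = (1 - 0.949964) * 100 = 5.0%

5.0


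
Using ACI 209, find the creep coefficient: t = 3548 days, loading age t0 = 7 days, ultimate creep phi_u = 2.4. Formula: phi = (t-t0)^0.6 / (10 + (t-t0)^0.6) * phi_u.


dt = 3548 - 7 = 3541
phi = 3541^0.6 / (10 + 3541^0.6) * 2.4
= 2.234

2.234


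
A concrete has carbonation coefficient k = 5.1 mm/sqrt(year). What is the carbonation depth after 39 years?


depth = k * sqrt(t)
= 5.1 * sqrt(39)
= 31.85 mm

31.85


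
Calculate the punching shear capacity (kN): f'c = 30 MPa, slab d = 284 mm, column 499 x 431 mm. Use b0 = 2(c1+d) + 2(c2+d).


b0 = 2*(499 + 284) + 2*(431 + 284) = 2996 mm
Vc = 0.33 * sqrt(30) * 2996 * 284 / 1000
= 1537.92 kN

1537.92


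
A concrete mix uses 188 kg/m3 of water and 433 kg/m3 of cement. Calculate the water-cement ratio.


w/c = water / cement
w/c = 188 / 433 = 0.434

0.434


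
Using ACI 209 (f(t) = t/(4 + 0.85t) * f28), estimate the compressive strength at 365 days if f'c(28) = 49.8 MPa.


f(365) = 365 / (4 + 0.85 * 365) * 49.8
= 365 / 314.25 * 49.8
= 57.84 MPa

57.84


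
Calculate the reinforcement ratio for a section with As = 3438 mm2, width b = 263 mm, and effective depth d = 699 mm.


rho = As / (b * d)
= 3438 / (263 * 699)
= 0.0187

0.0187


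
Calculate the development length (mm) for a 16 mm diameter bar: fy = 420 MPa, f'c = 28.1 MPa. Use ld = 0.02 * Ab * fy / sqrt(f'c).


Ab = pi * 16^2 / 4 = 201.062 mm2
ld = 0.02 * 201.062 * 420 / sqrt(28.1)
= 318.6 mm

318.6


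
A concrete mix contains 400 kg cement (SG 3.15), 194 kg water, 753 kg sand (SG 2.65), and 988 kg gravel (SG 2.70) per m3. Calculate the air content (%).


Vol cement = 400 / (3.15 * 1000) = 0.126984 m3
Vol water = 194 / 1000 = 0.194 m3
Vol sand = 753 / (2.65 * 1000) = 0.284151 m3
Vol gravel = 988 / (2.70 * 1000) = 0.365926 m3
Total solid + water volume = 0.971061 m3
Air = (1 - 0.971061) * 100 = 2.89%

2.89


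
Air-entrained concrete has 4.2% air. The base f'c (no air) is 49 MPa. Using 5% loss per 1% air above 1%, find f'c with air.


Strength loss = (4.2 - 1) * 5 = 16.0%
f'c = 49 * (1 - 16.0/100)
= 41.16 MPa

41.16


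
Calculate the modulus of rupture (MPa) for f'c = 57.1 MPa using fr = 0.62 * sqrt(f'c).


fr = 0.62 * sqrt(57.1)
= 4.685 MPa

4.685


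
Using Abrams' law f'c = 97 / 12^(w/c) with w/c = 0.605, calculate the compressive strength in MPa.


f'c = 97 / 12^0.605
= 97 / 4.497
= 21.57 MPa

21.57


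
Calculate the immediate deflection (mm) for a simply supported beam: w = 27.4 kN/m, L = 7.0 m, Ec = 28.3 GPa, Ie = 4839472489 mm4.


Convert: L = 7.0 m = 7000 mm, Ec = 28.3 GPa = 28300 MPa
delta = 5 * 27.4 * 7000^4 / (384 * 28300 * 4839472489)
= 6.25 mm

6.25


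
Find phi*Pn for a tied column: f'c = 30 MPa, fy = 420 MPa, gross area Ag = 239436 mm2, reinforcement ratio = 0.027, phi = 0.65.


Ast = rho * Ag = 0.027 * 239436 = 6464.772 mm2
phi*Pn = 0.65 * 0.80 * (0.85 * 30 * (239436 - 6464.772) + 420 * 6464.772) / 1000
= 4501.1 kN

4501.1


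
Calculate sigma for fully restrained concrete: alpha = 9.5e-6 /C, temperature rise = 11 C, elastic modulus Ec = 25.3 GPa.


sigma = alpha * dT * Ec
= 9.5e-6 * 11 * 25.3 * 1000
= 2.644 MPa

2.644


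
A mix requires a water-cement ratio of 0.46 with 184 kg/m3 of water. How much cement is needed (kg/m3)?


Cement = water / (w/c)
= 184 / 0.46
= 400.0 kg/m3

400.0


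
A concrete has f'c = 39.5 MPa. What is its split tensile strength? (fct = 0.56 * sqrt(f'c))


fct = 0.56 * sqrt(39.5)
= 0.56 * 6.285
= 3.52 MPa

3.52


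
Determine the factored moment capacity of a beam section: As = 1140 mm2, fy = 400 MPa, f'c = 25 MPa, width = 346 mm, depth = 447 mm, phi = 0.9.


a = As * fy / (0.85 * f'c * b)
= 1140 * 400 / (0.85 * 25 * 346)
= 62.0197 mm
Mn = As * fy * (d - a/2) / 10^6
= 189.6915 kN-m
phi*Mn = 0.9 * 189.6915 = 170.72 kN-m

170.72


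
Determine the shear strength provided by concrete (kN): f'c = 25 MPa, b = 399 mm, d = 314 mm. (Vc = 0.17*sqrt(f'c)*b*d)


Vc = 0.17 * sqrt(25) * 399 * 314 / 1000
= 106.49 kN

106.49


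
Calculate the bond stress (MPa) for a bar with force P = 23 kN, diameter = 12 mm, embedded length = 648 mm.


u = P / (pi * db * ld)
= 23 * 1000 / (pi * 12 * 648)
= 0.942 MPa

0.942


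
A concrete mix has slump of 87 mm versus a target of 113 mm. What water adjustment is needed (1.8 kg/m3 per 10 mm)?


Difference = 113 - 87 = 26 mm
Water adjustment = 26 * 1.8 / 10 = 4.7 kg/m3

4.7


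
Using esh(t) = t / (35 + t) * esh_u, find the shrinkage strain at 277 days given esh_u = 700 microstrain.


esh(277) = 277 / (35 + 277) * 700
= 277 / 312 * 700
= 621.5 microstrain

621.5


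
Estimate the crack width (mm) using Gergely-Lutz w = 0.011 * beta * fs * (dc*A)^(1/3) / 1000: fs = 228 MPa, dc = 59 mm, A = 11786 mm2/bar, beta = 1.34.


w = 0.011 * beta * fs * (dc * A)^(1/3) / 1000
= 0.011 * 1.34 * 228 * (59 * 11786)^(1/3) / 1000
= 0.298 mm

0.298


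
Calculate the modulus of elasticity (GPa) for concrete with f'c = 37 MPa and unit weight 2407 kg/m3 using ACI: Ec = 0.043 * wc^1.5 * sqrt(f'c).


Ec = 0.043 * 2407^1.5 * sqrt(37) / 1000
= 30.89 GPa

30.89


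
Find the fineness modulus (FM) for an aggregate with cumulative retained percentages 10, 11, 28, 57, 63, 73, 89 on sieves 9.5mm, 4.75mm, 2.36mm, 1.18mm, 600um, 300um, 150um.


FM = sum(cumulative % retained) / 100
= 331 / 100
= 3.31

3.31


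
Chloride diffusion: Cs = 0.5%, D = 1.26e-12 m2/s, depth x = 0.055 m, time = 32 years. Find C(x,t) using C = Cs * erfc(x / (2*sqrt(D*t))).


t_seconds = 32 * 365.25 * 24 * 3600 = 1009843200.0 s
arg = 0.055 / (2 * sqrt(1.26e-12 * 1009843200.0))
= 0.7709
erfc(0.7709) = 0.2756
C = 0.5 * 0.2756 = 0.1378%

0.1378


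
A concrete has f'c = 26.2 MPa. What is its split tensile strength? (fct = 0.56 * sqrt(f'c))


fct = 0.56 * sqrt(26.2)
= 0.56 * 5.119
= 2.866 MPa

2.866


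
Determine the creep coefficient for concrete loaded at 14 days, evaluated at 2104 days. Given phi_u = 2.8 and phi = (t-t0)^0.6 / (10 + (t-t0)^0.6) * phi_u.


dt = 2104 - 14 = 2090
phi = 2090^0.6 / (10 + 2090^0.6) * 2.8
= 2.541

2.541


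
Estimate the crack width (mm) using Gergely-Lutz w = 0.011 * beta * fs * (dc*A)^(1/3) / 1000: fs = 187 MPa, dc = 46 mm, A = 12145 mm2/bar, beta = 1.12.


w = 0.011 * beta * fs * (dc * A)^(1/3) / 1000
= 0.011 * 1.12 * 187 * (46 * 12145)^(1/3) / 1000
= 0.19 mm

0.19


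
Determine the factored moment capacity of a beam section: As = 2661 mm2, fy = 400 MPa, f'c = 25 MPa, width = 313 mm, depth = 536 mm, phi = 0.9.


a = As * fy / (0.85 * f'c * b)
= 2661 * 400 / (0.85 * 25 * 313)
= 160.0301 mm
Mn = As * fy * (d - a/2) / 10^6
= 485.3504 kN-m
phi*Mn = 0.9 * 485.3504 = 436.82 kN-m

436.82


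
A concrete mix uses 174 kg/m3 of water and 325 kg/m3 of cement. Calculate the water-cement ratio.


w/c = water / cement
w/c = 174 / 325 = 0.535

0.535


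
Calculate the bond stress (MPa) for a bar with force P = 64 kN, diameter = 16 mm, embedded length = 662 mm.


u = P / (pi * db * ld)
= 64 * 1000 / (pi * 16 * 662)
= 1.923 MPa

1.923


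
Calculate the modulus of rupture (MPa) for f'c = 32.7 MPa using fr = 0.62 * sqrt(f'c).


fr = 0.62 * sqrt(32.7)
= 3.545 MPa

3.545


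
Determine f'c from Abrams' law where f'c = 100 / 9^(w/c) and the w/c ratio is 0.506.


f'c = 100 / 9^0.506
= 100 / 3.04
= 32.9 MPa

32.9


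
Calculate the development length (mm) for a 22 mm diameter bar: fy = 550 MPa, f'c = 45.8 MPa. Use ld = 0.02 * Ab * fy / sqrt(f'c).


Ab = pi * 22^2 / 4 = 380.133 mm2
ld = 0.02 * 380.133 * 550 / sqrt(45.8)
= 617.9 mm

617.9


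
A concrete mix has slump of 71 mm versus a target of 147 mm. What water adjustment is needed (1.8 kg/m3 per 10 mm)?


Difference = 147 - 71 = 76 mm
Water adjustment = 76 * 1.8 / 10 = 13.7 kg/m3

13.7


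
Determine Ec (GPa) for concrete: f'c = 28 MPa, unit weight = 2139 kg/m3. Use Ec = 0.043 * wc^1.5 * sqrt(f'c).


Ec = 0.043 * 2139^1.5 * sqrt(28) / 1000
= 22.51 GPa

22.51


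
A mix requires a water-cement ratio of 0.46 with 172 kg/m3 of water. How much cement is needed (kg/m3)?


Cement = water / (w/c)
= 172 / 0.46
= 373.9 kg/m3

373.9


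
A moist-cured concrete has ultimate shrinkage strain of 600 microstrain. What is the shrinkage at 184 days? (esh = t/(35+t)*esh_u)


esh(184) = 184 / (35 + 184) * 600
= 184 / 219 * 600
= 504.1 microstrain

504.1


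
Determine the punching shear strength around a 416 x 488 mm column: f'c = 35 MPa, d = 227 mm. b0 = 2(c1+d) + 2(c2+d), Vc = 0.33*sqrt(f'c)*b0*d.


b0 = 2*(416 + 227) + 2*(488 + 227) = 2716 mm
Vc = 0.33 * sqrt(35) * 2716 * 227 / 1000
= 1203.66 kN

1203.66


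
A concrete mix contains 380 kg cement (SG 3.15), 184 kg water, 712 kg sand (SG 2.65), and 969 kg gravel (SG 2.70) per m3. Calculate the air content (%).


Vol cement = 380 / (3.15 * 1000) = 0.120635 m3
Vol water = 184 / 1000 = 0.184 m3
Vol sand = 712 / (2.65 * 1000) = 0.268679 m3
Vol gravel = 969 / (2.70 * 1000) = 0.358889 m3
Total solid + water volume = 0.932203 m3
Air = (1 - 0.932203) * 100 = 6.78%

6.78


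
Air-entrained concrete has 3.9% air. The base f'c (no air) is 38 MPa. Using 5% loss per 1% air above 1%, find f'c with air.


Strength loss = (3.9 - 1) * 5 = 14.5%
f'c = 38 * (1 - 14.5/100)
= 32.49 MPa

32.49


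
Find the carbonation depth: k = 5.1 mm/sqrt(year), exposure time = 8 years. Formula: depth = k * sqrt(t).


depth = k * sqrt(t)
= 5.1 * sqrt(8)
= 14.42 mm

14.42


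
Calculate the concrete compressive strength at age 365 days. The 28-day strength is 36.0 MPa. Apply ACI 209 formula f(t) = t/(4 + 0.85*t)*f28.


f(365) = 365 / (4 + 0.85 * 365) * 36.0
= 365 / 314.25 * 36.0
= 41.81 MPa

41.81


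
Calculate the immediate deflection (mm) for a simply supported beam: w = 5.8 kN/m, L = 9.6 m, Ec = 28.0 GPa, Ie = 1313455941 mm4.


Convert: L = 9.6 m = 9600 mm, Ec = 28.0 GPa = 28000 MPa
delta = 5 * 5.8 * 9600^4 / (384 * 28000 * 1313455941)
= 17.44 mm

17.44


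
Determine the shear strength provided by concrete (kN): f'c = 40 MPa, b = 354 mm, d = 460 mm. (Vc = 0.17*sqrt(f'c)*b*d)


Vc = 0.17 * sqrt(40) * 354 * 460 / 1000
= 175.08 kN

175.08


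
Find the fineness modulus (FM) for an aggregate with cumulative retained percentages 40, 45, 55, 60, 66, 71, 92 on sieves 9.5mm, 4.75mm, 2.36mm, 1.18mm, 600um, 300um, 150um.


FM = sum(cumulative % retained) / 100
= 429 / 100
= 4.29

4.29


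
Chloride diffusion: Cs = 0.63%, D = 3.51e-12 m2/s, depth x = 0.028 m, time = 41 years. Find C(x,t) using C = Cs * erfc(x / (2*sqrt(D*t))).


t_seconds = 41 * 365.25 * 24 * 3600 = 1293861600.0 s
arg = 0.028 / (2 * sqrt(3.51e-12 * 1293861600.0))
= 0.2077
erfc(0.2077) = 0.7689
C = 0.63 * 0.7689 = 0.4844%

0.4844


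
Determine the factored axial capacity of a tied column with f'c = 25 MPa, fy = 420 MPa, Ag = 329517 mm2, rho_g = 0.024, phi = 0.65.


Ast = rho * Ag = 0.024 * 329517 = 7908.408 mm2
phi*Pn = 0.65 * 0.80 * (0.85 * 25 * (329517 - 7908.408) + 420 * 7908.408) / 1000
= 5280.97 kN

5280.97


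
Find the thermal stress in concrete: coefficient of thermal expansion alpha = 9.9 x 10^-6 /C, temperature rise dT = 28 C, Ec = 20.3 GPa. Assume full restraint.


sigma = alpha * dT * Ec
= 9.9e-6 * 28 * 20.3 * 1000
= 5.627 MPa

5.627


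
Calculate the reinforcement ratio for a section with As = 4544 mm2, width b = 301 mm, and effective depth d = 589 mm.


rho = As / (b * d)
= 4544 / (301 * 589)
= 0.0256

0.0256


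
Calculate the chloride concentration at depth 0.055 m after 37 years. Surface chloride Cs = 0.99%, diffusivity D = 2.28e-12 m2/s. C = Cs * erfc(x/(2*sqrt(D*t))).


t_seconds = 37 * 365.25 * 24 * 3600 = 1167631200.0 s
arg = 0.055 / (2 * sqrt(2.28e-12 * 1167631200.0))
= 0.533
erfc(0.533) = 0.451
C = 0.99 * 0.451 = 0.4465%

0.4465


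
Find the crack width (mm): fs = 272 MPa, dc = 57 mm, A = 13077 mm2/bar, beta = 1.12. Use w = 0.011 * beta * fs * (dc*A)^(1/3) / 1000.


w = 0.011 * beta * fs * (dc * A)^(1/3) / 1000
= 0.011 * 1.12 * 272 * (57 * 13077)^(1/3) / 1000
= 0.304 mm

0.304


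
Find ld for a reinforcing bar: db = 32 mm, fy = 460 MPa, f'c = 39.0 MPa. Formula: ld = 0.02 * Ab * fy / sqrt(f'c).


Ab = pi * 32^2 / 4 = 804.248 mm2
ld = 0.02 * 804.248 * 460 / sqrt(39.0)
= 1184.8 mm

1184.8


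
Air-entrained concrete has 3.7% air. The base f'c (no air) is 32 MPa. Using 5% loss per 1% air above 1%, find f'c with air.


Strength loss = (3.7 - 1) * 5 = 13.5%
f'c = 32 * (1 - 13.5/100)
= 27.68 MPa

27.68


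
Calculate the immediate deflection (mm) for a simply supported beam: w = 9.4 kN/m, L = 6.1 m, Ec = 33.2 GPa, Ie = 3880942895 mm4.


Convert: L = 6.1 m = 6100 mm, Ec = 33.2 GPa = 33200 MPa
delta = 5 * 9.4 * 6100^4 / (384 * 33200 * 3880942895)
= 1.32 mm

1.32


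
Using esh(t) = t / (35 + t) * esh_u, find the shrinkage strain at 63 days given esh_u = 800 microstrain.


esh(63) = 63 / (35 + 63) * 800
= 63 / 98 * 800
= 514.3 microstrain

514.3


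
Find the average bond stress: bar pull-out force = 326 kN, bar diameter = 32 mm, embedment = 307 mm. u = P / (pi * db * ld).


u = P / (pi * db * ld)
= 326 * 1000 / (pi * 32 * 307)
= 10.563 MPa

10.563


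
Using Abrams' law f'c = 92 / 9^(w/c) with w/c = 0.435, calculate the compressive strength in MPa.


f'c = 92 / 9^0.435
= 92 / 2.601
= 35.37 MPa

35.37


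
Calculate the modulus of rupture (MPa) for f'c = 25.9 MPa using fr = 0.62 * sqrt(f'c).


fr = 0.62 * sqrt(25.9)
= 3.155 MPa

3.155


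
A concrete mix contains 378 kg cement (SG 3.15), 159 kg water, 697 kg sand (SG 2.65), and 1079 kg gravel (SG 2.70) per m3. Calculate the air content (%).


Vol cement = 378 / (3.15 * 1000) = 0.12 m3
Vol water = 159 / 1000 = 0.159 m3
Vol sand = 697 / (2.65 * 1000) = 0.263019 m3
Vol gravel = 1079 / (2.70 * 1000) = 0.39963 m3
Total solid + water volume = 0.941648 m3
Air = (1 - 0.941648) * 100 = 5.84%

5.84


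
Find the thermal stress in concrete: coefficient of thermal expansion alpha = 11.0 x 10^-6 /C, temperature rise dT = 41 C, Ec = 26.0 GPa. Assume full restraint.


sigma = alpha * dT * Ec
= 11.0e-6 * 41 * 26.0 * 1000
= 11.726 MPa

11.726


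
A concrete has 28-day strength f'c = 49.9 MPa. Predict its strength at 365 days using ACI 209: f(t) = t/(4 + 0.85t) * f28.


f(365) = 365 / (4 + 0.85 * 365) * 49.9
= 365 / 314.25 * 49.9
= 57.96 MPa

57.96


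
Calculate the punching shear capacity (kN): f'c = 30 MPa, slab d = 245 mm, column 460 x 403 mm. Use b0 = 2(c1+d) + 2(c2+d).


b0 = 2*(460 + 245) + 2*(403 + 245) = 2706 mm
Vc = 0.33 * sqrt(30) * 2706 * 245 / 1000
= 1198.31 kN

1198.31


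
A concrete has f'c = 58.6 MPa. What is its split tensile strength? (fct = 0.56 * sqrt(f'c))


fct = 0.56 * sqrt(58.6)
= 0.56 * 7.655
= 4.287 MPa

4.287


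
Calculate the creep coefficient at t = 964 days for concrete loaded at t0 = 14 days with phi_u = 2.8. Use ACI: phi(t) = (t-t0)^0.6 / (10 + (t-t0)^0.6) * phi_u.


dt = 964 - 14 = 950
phi = 950^0.6 / (10 + 950^0.6) * 2.8
= 2.407

2.407


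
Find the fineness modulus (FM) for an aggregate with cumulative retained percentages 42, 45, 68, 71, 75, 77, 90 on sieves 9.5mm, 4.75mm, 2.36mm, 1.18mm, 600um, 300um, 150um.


FM = sum(cumulative % retained) / 100
= 468 / 100
= 4.68

4.68


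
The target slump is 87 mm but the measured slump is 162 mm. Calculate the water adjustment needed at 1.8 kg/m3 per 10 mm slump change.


Difference = 87 - 162 = -75 mm
Water adjustment = -75 * 1.8 / 10 = -13.5 kg/m3

-13.5


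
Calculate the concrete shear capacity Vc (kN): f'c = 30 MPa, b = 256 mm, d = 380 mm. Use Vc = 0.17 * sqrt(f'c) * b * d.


Vc = 0.17 * sqrt(30) * 256 * 380 / 1000
= 90.58 kN

90.58


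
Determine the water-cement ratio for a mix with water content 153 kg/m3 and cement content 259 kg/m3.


w/c = water / cement
w/c = 153 / 259 = 0.591

0.591


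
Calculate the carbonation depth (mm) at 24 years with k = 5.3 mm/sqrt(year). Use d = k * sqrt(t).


depth = k * sqrt(t)
= 5.3 * sqrt(24)
= 25.96 mm

25.96


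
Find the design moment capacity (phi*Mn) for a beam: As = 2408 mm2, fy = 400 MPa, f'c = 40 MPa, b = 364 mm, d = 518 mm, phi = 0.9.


a = As * fy / (0.85 * f'c * b)
= 2408 * 400 / (0.85 * 40 * 364)
= 77.8281 mm
Mn = As * fy * (d - a/2) / 10^6
= 461.4556 kN-m
phi*Mn = 0.9 * 461.4556 = 415.31 kN-m

415.31


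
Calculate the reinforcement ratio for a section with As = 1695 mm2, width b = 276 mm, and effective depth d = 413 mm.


rho = As / (b * d)
= 1695 / (276 * 413)
= 0.0149

0.0149


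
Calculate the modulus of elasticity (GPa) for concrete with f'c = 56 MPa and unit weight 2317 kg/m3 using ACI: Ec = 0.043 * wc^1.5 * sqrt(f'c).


Ec = 0.043 * 2317^1.5 * sqrt(56) / 1000
= 35.89 GPa

35.89


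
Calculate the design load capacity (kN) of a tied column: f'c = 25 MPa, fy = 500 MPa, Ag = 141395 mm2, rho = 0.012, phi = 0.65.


Ast = rho * Ag = 0.012 * 141395 = 1696.74 mm2
phi*Pn = 0.65 * 0.80 * (0.85 * 25 * (141395 - 1696.74) + 500 * 1696.74) / 1000
= 1984.82 kN

1984.82


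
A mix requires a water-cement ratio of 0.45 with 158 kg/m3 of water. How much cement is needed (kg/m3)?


Cement = water / (w/c)
= 158 / 0.45
= 351.1 kg/m3

351.1


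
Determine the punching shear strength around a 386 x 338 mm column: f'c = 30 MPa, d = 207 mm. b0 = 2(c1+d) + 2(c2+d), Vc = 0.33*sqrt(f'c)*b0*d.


b0 = 2*(386 + 207) + 2*(338 + 207) = 2276 mm
Vc = 0.33 * sqrt(30) * 2276 * 207 / 1000
= 851.56 kN

851.56


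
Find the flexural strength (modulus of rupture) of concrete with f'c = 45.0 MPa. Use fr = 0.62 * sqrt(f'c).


fr = 0.62 * sqrt(45.0)
= 4.159 MPa

4.159


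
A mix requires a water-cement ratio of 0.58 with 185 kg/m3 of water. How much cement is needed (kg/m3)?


Cement = water / (w/c)
= 185 / 0.58
= 319.0 kg/m3

319.0


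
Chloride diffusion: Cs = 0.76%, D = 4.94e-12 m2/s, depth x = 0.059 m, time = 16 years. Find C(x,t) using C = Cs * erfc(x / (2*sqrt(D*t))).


t_seconds = 16 * 365.25 * 24 * 3600 = 504921600.0 s
arg = 0.059 / (2 * sqrt(4.94e-12 * 504921600.0))
= 0.5907
erfc(0.5907) = 0.4035
C = 0.76 * 0.4035 = 0.3067%

0.3067


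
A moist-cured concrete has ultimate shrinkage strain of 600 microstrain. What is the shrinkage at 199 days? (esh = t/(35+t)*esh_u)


esh(199) = 199 / (35 + 199) * 600
= 199 / 234 * 600
= 510.3 microstrain

510.3


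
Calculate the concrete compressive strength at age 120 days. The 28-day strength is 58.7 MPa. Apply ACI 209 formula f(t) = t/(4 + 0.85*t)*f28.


f(120) = 120 / (4 + 0.85 * 120) * 58.7
= 120 / 106.0 * 58.7
= 66.45 MPa

66.45


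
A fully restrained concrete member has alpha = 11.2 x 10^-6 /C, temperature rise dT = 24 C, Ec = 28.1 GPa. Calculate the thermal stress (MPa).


sigma = alpha * dT * Ec
= 11.2e-6 * 24 * 28.1 * 1000
= 7.553 MPa

7.553


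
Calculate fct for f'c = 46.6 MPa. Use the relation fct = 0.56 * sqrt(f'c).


fct = 0.56 * sqrt(46.6)
= 0.56 * 6.826
= 3.823 MPa

3.823


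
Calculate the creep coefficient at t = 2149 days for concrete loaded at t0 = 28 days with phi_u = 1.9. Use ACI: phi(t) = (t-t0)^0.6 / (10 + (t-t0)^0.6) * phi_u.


dt = 2149 - 28 = 2121
phi = 2121^0.6 / (10 + 2121^0.6) * 1.9
= 1.726

1.726


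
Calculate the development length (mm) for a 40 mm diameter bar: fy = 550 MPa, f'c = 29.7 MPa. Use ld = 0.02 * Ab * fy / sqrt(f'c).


Ab = pi * 40^2 / 4 = 1256.637 mm2
ld = 0.02 * 1256.637 * 550 / sqrt(29.7)
= 2536.4 mm

2536.4


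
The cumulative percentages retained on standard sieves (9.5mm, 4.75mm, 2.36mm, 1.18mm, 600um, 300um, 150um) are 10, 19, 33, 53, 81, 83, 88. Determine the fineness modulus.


FM = sum(cumulative % retained) / 100
= 367 / 100
= 3.67

3.67


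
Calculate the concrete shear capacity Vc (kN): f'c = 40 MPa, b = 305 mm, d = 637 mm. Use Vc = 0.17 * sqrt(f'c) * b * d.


Vc = 0.17 * sqrt(40) * 305 * 637 / 1000
= 208.89 kN

208.89


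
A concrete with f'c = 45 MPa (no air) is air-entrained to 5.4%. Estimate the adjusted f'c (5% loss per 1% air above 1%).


Strength loss = (5.4 - 1) * 5 = 22.0%
f'c = 45 * (1 - 22.0/100)
= 35.1 MPa

35.1


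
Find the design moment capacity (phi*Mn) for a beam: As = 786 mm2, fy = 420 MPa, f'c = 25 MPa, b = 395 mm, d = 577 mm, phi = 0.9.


a = As * fy / (0.85 * f'c * b)
= 786 * 420 / (0.85 * 25 * 395)
= 39.3293 mm
Mn = As * fy * (d - a/2) / 10^6
= 183.9876 kN-m
phi*Mn = 0.9 * 183.9876 = 165.59 kN-m

165.59


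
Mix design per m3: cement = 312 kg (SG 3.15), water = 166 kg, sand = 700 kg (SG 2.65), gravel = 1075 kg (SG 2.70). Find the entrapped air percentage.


Vol cement = 312 / (3.15 * 1000) = 0.099048 m3
Vol water = 166 / 1000 = 0.166 m3
Vol sand = 700 / (2.65 * 1000) = 0.264151 m3
Vol gravel = 1075 / (2.70 * 1000) = 0.398148 m3
Total solid + water volume = 0.927347 m3
Air = (1 - 0.927347) * 100 = 7.27%

7.27


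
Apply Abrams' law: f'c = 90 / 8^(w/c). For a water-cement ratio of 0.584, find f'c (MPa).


f'c = 90 / 8^0.584
= 90 / 3.368
= 26.72 MPa

26.72


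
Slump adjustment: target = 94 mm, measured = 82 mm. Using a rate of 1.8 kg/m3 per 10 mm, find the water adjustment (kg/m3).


Difference = 94 - 82 = 12 mm
Water adjustment = 12 * 1.8 / 10 = 2.2 kg/m3

2.2
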